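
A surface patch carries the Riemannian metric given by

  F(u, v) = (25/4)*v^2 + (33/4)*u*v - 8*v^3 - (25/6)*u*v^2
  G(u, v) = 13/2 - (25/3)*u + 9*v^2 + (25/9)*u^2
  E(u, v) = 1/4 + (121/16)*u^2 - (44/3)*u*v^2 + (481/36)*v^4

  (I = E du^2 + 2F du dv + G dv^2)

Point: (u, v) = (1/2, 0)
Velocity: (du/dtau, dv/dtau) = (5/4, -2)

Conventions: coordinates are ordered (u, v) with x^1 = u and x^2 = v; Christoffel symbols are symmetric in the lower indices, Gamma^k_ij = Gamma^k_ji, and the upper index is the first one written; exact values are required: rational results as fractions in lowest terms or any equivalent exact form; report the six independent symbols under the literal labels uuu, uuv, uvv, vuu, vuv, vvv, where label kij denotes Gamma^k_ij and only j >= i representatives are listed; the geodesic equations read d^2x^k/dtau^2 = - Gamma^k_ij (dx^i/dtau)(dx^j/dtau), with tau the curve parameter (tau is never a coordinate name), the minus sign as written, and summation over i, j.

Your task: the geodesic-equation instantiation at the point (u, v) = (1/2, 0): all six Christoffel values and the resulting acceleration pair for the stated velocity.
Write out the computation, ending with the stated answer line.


E = 137/64, F = 0, G = 109/36 at the point
E_u = 121/16, E_v = 0, F_u = 0, F_v = 33/8, G_u = -50/9, G_v = 0
EG - F^2 = 14933/2304;  g^inv = (2304/14933) * [[109/36, 0], [0, 137/64]]
first-kind symbols [ij,l] = (1/2)(d_i g_jl + d_j g_il - d_l g_ij): [uu,u] = E_u/2 = 121/32, [uu,v] = F_u - E_v/2 = 0, [uv,u] = E_v/2 = 0, [uv,v] = G_u/2 = -25/9, [vv,u] = F_v - G_u/2 = 497/72, [vv,v] = G_v/2 = 0
Gamma^u_ij = (G*[ij,u] - F*[ij,v])/(EG - F^2), Gamma^v_ij = (E*[ij,v] - F*[ij,u])/(EG - F^2)
Gamma_uuu = 242/137, Gamma_uuv = 0, Gamma_uvv = 3976/1233, Gamma_vuu = 0, Gamma_vuv = -100/109, Gamma_vvv = 0
d^2u/dtau^2 = -(Gamma_uuu*(5/4)^2 + 2*Gamma_uuv*(5/4)*(-2) + Gamma_uvv*(-2)^2) = -154457/9864
d^2v/dtau^2 = -(Gamma_vuu*(5/4)^2 + 2*Gamma_vuv*(5/4)*(-2) + Gamma_vvv*(-2)^2) = -500/109

Answer: Gamma_uuu = 242/137, Gamma_uuv = 0, Gamma_uvv = 3976/1233, Gamma_vuu = 0, Gamma_vuv = -100/109, Gamma_vvv = 0; accelerations (d^2u/dtau^2, d^2v/dtau^2) = (-154457/9864, -500/109)


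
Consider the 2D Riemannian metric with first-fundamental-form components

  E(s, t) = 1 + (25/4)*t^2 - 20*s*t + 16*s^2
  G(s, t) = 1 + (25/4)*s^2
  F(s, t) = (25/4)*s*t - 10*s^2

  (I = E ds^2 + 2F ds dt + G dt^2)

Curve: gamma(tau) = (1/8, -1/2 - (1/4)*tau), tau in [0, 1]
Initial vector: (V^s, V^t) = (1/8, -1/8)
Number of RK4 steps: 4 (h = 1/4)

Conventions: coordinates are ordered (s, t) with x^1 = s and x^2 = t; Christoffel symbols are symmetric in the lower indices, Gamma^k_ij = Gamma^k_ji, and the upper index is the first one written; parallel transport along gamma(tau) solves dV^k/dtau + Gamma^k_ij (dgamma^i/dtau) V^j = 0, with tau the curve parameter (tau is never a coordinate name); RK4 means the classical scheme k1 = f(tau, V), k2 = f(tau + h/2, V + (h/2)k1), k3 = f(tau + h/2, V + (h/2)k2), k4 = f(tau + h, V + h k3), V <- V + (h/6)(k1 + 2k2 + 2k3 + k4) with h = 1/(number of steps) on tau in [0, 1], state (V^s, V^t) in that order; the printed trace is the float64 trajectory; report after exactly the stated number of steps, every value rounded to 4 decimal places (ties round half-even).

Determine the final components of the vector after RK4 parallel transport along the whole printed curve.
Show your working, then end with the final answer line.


gamma'(tau) = (0, -1/4); f(tau, V)^k = -Gamma^k_ij(gamma(tau)) gamma'^i(tau) V^j; h = 1/4; intermediate values shown to 6 dp
curve data and Christoffel symbols at the stage parameters:
  tau = 0.000000: gamma = (0.125000, -0.500000), gamma' = (0.000000, -0.250000); Gamma_sss = 1.682629, Gamma_sst = -1.051643, Gamma_stt = 0.000000, Gamma_tss = -0.300469, Gamma_tst = 0.187793, Gamma_ttt = 0.000000
  tau = 0.125000: gamma = (0.125000, -0.531250), gamma' = (0.000000, -0.250000); Gamma_sss = 1.647072, Gamma_sst = -1.029420, Gamma_stt = 0.000000, Gamma_tss = -0.281551, Gamma_tst = 0.175969, Gamma_ttt = 0.000000
  tau = 0.250000: gamma = (0.125000, -0.562500), gamma' = (0.000000, -0.250000); Gamma_sss = 1.611558, Gamma_sst = -1.007224, Gamma_stt = 0.000000, Gamma_tss = -0.264190, Gamma_tst = 0.165119, Gamma_ttt = 0.000000
  tau = 0.375000: gamma = (0.125000, -0.593750), gamma' = (0.000000, -0.250000); Gamma_sss = 1.576339, Gamma_sst = -0.985212, Gamma_stt = 0.000000, Gamma_tss = -0.248242, Gamma_tst = 0.155152, Gamma_ttt = 0.000000
  tau = 0.500000: gamma = (0.125000, -0.625000), gamma' = (0.000000, -0.250000); Gamma_sss = 1.541606, Gamma_sst = -0.963504, Gamma_stt = 0.000000, Gamma_tss = -0.233577, Gamma_tst = 0.145985, Gamma_ttt = 0.000000
  tau = 0.625000: gamma = (0.125000, -0.656250), gamma' = (0.000000, -0.250000); Gamma_sss = 1.507501, Gamma_sst = -0.942188, Gamma_stt = 0.000000, Gamma_tss = -0.220073, Gamma_tst = 0.137546, Gamma_ttt = 0.000000
  tau = 0.750000: gamma = (0.125000, -0.687500), gamma' = (0.000000, -0.250000); Gamma_sss = 1.474128, Gamma_sst = -0.921330, Gamma_stt = 0.000000, Gamma_tss = -0.207624, Gamma_tst = 0.129765, Gamma_ttt = 0.000000
  tau = 0.875000: gamma = (0.125000, -0.718750), gamma' = (0.000000, -0.250000); Gamma_sss = 1.441563, Gamma_sst = -0.900977, Gamma_stt = 0.000000, Gamma_tss = -0.196131, Gamma_tst = 0.122582, Gamma_ttt = 0.000000
  tau = 1.000000: gamma = (0.125000, -0.750000), gamma' = (0.000000, -0.250000); Gamma_sss = 1.409855, Gamma_sst = -0.881159, Gamma_stt = 0.000000, Gamma_tss = -0.185507, Gamma_tst = 0.115942, Gamma_ttt = 0.000000
step 0: V^s = 0.1250, V^t = -0.1250
step 1: k1 = (-0.032864, 0.005869), k2 = (-0.031112, 0.005318), k3 = (-0.031169, 0.005328), k4 = (-0.029514, 0.004838); V <- V + (h/6)(k1 + 2k2 + 2k3 + k4): V^s = 0.1172, V^t = -0.1237
step 2: k1 = (-0.029514, 0.004838), k2 = (-0.027961, 0.004403), k3 = (-0.028009, 0.004411), k4 = (-0.026547, 0.004022); V <- V + (h/6)(k1 + 2k2 + 2k3 + k4): V^s = 0.1102, V^t = -0.1226
step 3: k1 = (-0.026547, 0.004022), k2 = (-0.025178, 0.003676), k3 = (-0.025219, 0.003682), k4 = (-0.023933, 0.003371); V <- V + (h/6)(k1 + 2k2 + 2k3 + k4): V^s = 0.1039, V^t = -0.1216
step 4: k1 = (-0.023933, 0.003371), k2 = (-0.022731, 0.003093), k3 = (-0.022765, 0.003097), k4 = (-0.021636, 0.002847); V <- V + (h/6)(k1 + 2k2 + 2k3 + k4): V^s = 0.0982, V^t = -0.1209

Answer: V^s = 0.0982, V^t = -0.1209


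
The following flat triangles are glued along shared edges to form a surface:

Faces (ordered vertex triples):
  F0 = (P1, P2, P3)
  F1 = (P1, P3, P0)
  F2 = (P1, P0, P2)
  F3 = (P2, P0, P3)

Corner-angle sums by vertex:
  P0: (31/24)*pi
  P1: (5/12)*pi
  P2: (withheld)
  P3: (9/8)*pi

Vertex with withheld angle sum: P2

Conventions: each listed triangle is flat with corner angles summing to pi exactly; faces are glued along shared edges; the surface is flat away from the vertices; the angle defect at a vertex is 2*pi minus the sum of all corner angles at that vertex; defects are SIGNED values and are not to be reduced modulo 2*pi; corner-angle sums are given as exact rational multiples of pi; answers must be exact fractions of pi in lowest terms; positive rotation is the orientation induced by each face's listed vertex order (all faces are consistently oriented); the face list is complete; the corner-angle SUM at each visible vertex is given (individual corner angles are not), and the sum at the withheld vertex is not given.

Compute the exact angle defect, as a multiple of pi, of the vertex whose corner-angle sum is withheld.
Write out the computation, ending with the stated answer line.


V = 4, E = 6, F = 4; chi = V - E + F = 2
Gauss-Bonnet: total defect = 2*pi*chi = 4*pi; visible defects sum to (19/6)*pi

Answer: defect(P2) = (5/6)*pi


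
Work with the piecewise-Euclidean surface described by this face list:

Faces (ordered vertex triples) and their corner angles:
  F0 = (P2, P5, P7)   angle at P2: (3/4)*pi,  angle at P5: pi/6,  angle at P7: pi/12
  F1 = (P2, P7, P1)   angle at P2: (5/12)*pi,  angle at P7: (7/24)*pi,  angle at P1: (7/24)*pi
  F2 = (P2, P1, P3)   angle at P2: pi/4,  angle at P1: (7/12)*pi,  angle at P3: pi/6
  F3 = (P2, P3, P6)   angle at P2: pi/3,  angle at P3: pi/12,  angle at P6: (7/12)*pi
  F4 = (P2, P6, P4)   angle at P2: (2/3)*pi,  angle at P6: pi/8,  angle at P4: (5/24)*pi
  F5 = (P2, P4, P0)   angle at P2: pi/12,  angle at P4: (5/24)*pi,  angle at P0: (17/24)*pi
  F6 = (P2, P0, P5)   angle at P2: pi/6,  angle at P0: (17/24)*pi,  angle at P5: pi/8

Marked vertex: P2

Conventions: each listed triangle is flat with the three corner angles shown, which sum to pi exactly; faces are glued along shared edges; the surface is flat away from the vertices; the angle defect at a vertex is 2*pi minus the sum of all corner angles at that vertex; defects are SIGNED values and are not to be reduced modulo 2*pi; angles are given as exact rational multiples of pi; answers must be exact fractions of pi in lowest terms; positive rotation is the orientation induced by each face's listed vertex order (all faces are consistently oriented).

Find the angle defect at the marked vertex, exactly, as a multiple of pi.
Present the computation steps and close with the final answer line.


Sum of corner angles at P2: (8/3)*pi
defect = 2*pi - (8/3)*pi

Answer: defect(P2) = (-2/3)*pi


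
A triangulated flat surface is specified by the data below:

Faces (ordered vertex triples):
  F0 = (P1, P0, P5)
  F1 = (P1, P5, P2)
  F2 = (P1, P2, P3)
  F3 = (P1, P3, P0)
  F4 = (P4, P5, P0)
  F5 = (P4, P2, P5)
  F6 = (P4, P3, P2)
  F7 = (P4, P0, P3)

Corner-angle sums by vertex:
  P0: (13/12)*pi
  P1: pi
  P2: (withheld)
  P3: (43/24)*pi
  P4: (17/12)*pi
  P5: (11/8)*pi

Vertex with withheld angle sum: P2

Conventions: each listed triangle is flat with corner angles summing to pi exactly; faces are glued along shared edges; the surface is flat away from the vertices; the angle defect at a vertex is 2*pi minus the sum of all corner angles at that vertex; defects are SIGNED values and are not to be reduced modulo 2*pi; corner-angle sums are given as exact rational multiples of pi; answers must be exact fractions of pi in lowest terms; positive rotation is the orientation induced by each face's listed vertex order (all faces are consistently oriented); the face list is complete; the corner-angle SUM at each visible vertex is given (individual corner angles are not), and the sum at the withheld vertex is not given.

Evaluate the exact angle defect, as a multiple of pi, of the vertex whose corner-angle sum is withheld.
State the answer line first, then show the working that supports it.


Answer: defect(P2) = (2/3)*pi

V = 6, E = 12, F = 8; chi = V - E + F = 2
Gauss-Bonnet: total defect = 2*pi*chi = 4*pi; visible defects sum to (10/3)*pi


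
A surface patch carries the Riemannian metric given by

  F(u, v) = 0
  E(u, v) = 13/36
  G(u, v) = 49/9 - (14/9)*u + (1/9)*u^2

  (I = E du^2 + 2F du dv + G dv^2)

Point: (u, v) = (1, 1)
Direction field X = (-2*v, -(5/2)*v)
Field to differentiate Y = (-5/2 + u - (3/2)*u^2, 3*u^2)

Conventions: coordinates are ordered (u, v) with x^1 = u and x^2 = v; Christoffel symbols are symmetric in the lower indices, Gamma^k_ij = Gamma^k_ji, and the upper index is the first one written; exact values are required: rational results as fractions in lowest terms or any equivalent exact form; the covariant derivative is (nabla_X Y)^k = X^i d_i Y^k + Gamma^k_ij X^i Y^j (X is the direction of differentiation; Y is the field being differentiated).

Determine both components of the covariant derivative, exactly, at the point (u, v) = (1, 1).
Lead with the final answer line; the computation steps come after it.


Answer: (nabla_X Y)^u = -128/13, (nabla_X Y)^v = -49/4

E = 13/36, F = 0, G = 4 at the point
E_u = 0, E_v = 0, F_u = 0, F_v = 0, G_u = -4/3, G_v = 0
EG - F^2 = 13/9;  g^inv = (9/13) * [[4, 0], [0, 13/36]]
first-kind symbols [ij,l] = (1/2)(d_i g_jl + d_j g_il - d_l g_ij): [uu,u] = E_u/2 = 0, [uu,v] = F_u - E_v/2 = 0, [uv,u] = E_v/2 = 0, [uv,v] = G_u/2 = -2/3, [vv,u] = F_v - G_u/2 = 2/3, [vv,v] = G_v/2 = 0
Gamma^u_ij = (G*[ij,u] - F*[ij,v])/(EG - F^2), Gamma^v_ij = (E*[ij,v] - F*[ij,u])/(EG - F^2)
Gamma_uuu = 0, Gamma_uuv = 0, Gamma_uvv = 24/13, Gamma_vuu = 0, Gamma_vuv = -1/6, Gamma_vvv = 0
X = (-2, -5/2), Y = (-3, 3) at the point


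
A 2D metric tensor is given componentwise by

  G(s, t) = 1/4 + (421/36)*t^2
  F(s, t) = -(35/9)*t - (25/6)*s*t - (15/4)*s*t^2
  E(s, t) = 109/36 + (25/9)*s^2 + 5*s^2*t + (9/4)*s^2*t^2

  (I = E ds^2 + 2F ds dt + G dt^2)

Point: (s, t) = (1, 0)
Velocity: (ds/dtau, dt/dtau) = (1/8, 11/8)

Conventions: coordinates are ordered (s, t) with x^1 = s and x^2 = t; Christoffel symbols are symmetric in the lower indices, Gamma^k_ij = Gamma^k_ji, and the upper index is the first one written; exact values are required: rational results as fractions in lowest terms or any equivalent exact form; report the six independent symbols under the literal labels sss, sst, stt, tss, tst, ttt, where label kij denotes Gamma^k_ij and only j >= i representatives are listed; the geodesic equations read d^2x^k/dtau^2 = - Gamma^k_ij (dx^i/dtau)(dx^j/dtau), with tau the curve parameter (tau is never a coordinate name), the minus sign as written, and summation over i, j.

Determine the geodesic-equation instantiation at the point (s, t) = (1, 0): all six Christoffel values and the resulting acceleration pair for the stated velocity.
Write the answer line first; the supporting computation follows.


Answer: Gamma_sss = 100/209, Gamma_sst = 90/209, Gamma_stt = -290/209, Gamma_tss = -10, Gamma_tst = 0, Gamma_ttt = 0; accelerations (d^2s/dtau^2, d^2t/dtau^2) = (16505/6688, 5/32)

E = 209/36, F = 0, G = 1/4 at the point
E_s = 50/9, E_t = 5, F_s = 0, F_t = -145/18, G_s = 0, G_t = 0
EG - F^2 = 209/144;  g^inv = (144/209) * [[1/4, 0], [0, 209/36]]
first-kind symbols [ij,l] = (1/2)(d_i g_jl + d_j g_il - d_l g_ij): [ss,s] = E_s/2 = 25/9, [ss,t] = F_s - E_t/2 = -5/2, [st,s] = E_t/2 = 5/2, [st,t] = G_s/2 = 0, [tt,s] = F_t - G_s/2 = -145/18, [tt,t] = G_t/2 = 0
Gamma^s_ij = (G*[ij,s] - F*[ij,t])/(EG - F^2), Gamma^t_ij = (E*[ij,t] - F*[ij,s])/(EG - F^2)
Gamma_sss = 100/209, Gamma_sst = 90/209, Gamma_stt = -290/209, Gamma_tss = -10, Gamma_tst = 0, Gamma_ttt = 0
d^2s/dtau^2 = -(Gamma_sss*(1/8)^2 + 2*Gamma_sst*(1/8)*(11/8) + Gamma_stt*(11/8)^2) = 16505/6688
d^2t/dtau^2 = -(Gamma_tss*(1/8)^2 + 2*Gamma_tst*(1/8)*(11/8) + Gamma_ttt*(11/8)^2) = 5/32


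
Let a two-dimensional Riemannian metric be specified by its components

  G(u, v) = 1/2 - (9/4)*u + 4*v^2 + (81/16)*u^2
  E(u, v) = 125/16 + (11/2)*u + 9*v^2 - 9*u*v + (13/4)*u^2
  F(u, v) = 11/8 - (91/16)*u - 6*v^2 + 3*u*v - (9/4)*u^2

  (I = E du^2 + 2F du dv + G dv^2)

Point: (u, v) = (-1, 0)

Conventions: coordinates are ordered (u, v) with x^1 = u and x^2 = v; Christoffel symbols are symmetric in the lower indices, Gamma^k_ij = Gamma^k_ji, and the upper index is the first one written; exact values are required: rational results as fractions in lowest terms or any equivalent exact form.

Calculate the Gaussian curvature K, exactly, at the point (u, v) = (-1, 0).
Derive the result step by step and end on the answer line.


E = 89/16, F = 77/16, G = 125/16, EG - F^2 = 1299/64 at the point
E_u = -1, E_v = 9, F_u = -19/16, F_v = -3, G_u = -99/8, G_v = 0
E_vv = 18, F_uv = 3, G_uu = 81/8
Evaluate Brioschi's two determinant matrices M1, M2 and divide by (EG - F^2)^2.
M1 = [[-E_vv/2 + F_uv - G_uu/2, E_u/2, F_u - E_v/2], [F_v - G_u/2, E, F], [G_v/2, F, G]] = [[-177/16, -1/2, -91/16], [51/16, 89/16, 77/16], [0, 77/16, 125/16]]; det M1 = -1226049/4096
M2 = [[0, E_v/2, G_u/2], [E_v/2, E, F], [G_u/2, F, G]] = [[0, 9/2, -99/16], [9/2, 89/16, 77/16], [-99/16, 77/16, 125/16]]; det M2 = -2618001/4096
det M1 - det M2 = 86997/256; K = 86997/256 / (1299/64)^2 = 463984/562467

Answer: K = 463984/562467


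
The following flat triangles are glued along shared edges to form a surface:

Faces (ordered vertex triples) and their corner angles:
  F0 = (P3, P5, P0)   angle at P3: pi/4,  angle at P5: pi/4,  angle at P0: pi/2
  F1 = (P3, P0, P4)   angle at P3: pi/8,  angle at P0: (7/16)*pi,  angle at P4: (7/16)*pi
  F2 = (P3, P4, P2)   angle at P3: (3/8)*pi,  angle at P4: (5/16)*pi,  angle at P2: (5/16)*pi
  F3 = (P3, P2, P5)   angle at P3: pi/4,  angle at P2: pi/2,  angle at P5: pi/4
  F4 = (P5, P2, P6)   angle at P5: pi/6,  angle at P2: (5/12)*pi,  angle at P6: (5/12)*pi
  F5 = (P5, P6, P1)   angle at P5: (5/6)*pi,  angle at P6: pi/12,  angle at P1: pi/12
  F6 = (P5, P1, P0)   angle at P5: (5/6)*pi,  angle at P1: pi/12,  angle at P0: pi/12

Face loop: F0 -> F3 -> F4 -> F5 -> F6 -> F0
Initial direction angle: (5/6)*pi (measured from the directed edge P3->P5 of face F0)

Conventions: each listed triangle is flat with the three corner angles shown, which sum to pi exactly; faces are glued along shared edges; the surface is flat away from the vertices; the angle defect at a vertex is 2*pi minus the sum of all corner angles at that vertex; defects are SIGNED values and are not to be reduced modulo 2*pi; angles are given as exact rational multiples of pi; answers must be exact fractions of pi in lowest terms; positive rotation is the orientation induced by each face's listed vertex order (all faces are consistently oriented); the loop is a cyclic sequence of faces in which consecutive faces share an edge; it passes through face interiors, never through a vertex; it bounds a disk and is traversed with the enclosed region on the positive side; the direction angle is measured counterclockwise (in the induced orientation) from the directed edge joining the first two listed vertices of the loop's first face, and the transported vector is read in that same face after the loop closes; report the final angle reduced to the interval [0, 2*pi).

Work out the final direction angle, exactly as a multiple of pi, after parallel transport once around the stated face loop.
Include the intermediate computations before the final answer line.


enclosed vertex P5: corner angles sum to (7/3)*pi, defect = 2*pi - (7/3)*pi = -pi/3
holonomy = initial angle + sum of enclosed defects (mod 2*pi), positive in the induced orientation
final angle = (5/6)*pi - pi/3 = pi/2 (mod 2*pi)

Answer: final direction angle = pi/2


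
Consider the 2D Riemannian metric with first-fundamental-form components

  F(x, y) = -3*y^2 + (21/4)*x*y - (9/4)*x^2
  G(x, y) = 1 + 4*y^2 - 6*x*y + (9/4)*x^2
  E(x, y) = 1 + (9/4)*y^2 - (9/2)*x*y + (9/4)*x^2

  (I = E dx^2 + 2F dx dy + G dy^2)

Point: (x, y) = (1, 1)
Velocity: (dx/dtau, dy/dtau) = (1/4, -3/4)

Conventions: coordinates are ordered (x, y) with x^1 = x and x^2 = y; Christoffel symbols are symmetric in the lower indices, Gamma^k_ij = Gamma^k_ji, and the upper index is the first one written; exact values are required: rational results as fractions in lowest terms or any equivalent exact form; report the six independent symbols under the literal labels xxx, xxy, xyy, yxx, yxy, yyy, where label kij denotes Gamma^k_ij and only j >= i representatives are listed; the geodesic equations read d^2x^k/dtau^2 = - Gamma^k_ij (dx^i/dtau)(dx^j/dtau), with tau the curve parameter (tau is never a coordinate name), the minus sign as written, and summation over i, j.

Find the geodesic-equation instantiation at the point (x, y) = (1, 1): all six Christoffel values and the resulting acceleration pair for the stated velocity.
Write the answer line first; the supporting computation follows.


Answer: Gamma_xxx = 0, Gamma_xxy = 0, Gamma_xyy = 0, Gamma_yxx = 3/5, Gamma_yxy = -3/5, Gamma_yyy = 4/5; accelerations (d^2x/dtau^2, d^2y/dtau^2) = (0, -57/80)

E = 1, F = 0, G = 5/4 at the point
E_x = 0, E_y = 0, F_x = 3/4, F_y = -3/4, G_x = -3/2, G_y = 2
EG - F^2 = 5/4;  g^inv = (4/5) * [[5/4, 0], [0, 1]]
first-kind symbols [ij,l] = (1/2)(d_i g_jl + d_j g_il - d_l g_ij): [xx,x] = E_x/2 = 0, [xx,y] = F_x - E_y/2 = 3/4, [xy,x] = E_y/2 = 0, [xy,y] = G_x/2 = -3/4, [yy,x] = F_y - G_x/2 = 0, [yy,y] = G_y/2 = 1
Gamma^x_ij = (G*[ij,x] - F*[ij,y])/(EG - F^2), Gamma^y_ij = (E*[ij,y] - F*[ij,x])/(EG - F^2)
Gamma_xxx = 0, Gamma_xxy = 0, Gamma_xyy = 0, Gamma_yxx = 3/5, Gamma_yxy = -3/5, Gamma_yyy = 4/5
d^2x/dtau^2 = -(Gamma_xxx*(1/4)^2 + 2*Gamma_xxy*(1/4)*(-3/4) + Gamma_xyy*(-3/4)^2) = 0
d^2y/dtau^2 = -(Gamma_yxx*(1/4)^2 + 2*Gamma_yxy*(1/4)*(-3/4) + Gamma_yyy*(-3/4)^2) = -57/80


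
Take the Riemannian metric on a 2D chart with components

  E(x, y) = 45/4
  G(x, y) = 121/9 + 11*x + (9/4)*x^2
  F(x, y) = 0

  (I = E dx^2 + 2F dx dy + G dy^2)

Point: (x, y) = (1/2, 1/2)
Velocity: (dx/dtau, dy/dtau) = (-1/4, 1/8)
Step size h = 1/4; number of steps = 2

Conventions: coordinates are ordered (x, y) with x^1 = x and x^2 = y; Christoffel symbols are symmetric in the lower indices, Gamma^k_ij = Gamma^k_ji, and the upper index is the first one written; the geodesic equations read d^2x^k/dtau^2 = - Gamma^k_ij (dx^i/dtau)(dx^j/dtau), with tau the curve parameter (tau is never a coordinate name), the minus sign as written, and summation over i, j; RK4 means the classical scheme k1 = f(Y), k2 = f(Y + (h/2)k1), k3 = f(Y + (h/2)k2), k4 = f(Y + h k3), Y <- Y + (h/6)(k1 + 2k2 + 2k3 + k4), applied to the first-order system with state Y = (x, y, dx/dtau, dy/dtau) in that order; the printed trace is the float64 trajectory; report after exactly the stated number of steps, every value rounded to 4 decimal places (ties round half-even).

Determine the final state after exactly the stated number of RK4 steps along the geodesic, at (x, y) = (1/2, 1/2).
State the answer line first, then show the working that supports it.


Answer: x = 0.3762, y = 0.5653, dx/dtau = -0.2451, dy/dtau = 0.1362

f(Y) = (dx/dtau, dy/dtau, -Gamma^x_ij Y'^i Y'^j, -Gamma^y_ij Y'^i Y'^j) with the Gammas evaluated at the stage position; h = 0.250000; intermediate values shown to 6 dp
step 0: x = 0.5000, y = 0.5000, dx/dtau = -0.2500, dy/dtau = 0.1250
step 1:
  k1: at (x, y) = (0.500000, 0.500000), (dx/dtau, dy/dtau) = (-0.250000, 0.125000); Gamma_xxx = 0.000000, Gamma_xxy = 0.000000, Gamma_xyy = -0.588889, Gamma_yxx = 0.000000, Gamma_yxy = 0.339623, Gamma_yyy = 0.000000; k1 = (-0.250000, 0.125000, 0.009201, 0.021226)
  k2: at (x, y) = (0.468750, 0.515625), (dx/dtau, dy/dtau) = (-0.248850, 0.127653); Gamma_xxx = 0.000000, Gamma_xxy = 0.000000, Gamma_xyy = -0.582639, Gamma_yxx = 0.000000, Gamma_yxy = 0.343266, Gamma_yyy = 0.000000; k2 = (-0.248850, 0.127653, 0.009494, 0.021809)
  k3: at (x, y) = (0.468894, 0.515957), (dx/dtau, dy/dtau) = (-0.248813, 0.127726); Gamma_xxx = 0.000000, Gamma_xxy = 0.000000, Gamma_xyy = -0.582668, Gamma_yxx = 0.000000, Gamma_yxy = 0.343249, Gamma_yyy = 0.000000; k3 = (-0.248813, 0.127726, 0.009506, 0.021817)
  k4: at (x, y) = (0.437797, 0.531932), (dx/dtau, dy/dtau) = (-0.247624, 0.130454); Gamma_xxx = 0.000000, Gamma_xxy = 0.000000, Gamma_xyy = -0.576448, Gamma_yxx = 0.000000, Gamma_yxy = 0.346952, Gamma_yyy = 0.000000; k4 = (-0.247624, 0.130454, 0.009810, 0.022416)
  Y <- Y + (h/6)(k1 + 2k2 + 2k3 + k4): x = 0.4378, y = 0.5319, dx/dtau = -0.2476, dy/dtau = 0.1305
step 2:
  k1: at (x, y) = (0.437794, 0.531926), (dx/dtau, dy/dtau) = (-0.247625, 0.130454); Gamma_xxx = 0.000000, Gamma_xxy = 0.000000, Gamma_xyy = -0.576448, Gamma_yxx = 0.000000, Gamma_yxy = 0.346953, Gamma_yyy = 0.000000; k1 = (-0.247625, 0.130454, 0.009810, 0.022416)
  k2: at (x, y) = (0.406841, 0.548232), (dx/dtau, dy/dtau) = (-0.246398, 0.133256); Gamma_xxx = 0.000000, Gamma_xxy = 0.000000, Gamma_xyy = -0.570257, Gamma_yxx = 0.000000, Gamma_yxy = 0.350719, Gamma_yyy = 0.000000; k2 = (-0.246398, 0.133256, 0.010126, 0.023031)
  k3: at (x, y) = (0.406994, 0.548583), (dx/dtau, dy/dtau) = (-0.246359, 0.133333); Gamma_xxx = 0.000000, Gamma_xxy = 0.000000, Gamma_xyy = -0.570288, Gamma_yxx = 0.000000, Gamma_yxy = 0.350700, Gamma_yyy = 0.000000; k3 = (-0.246359, 0.133333, 0.010138, 0.023039)
  k4: at (x, y) = (0.376204, 0.565259), (dx/dtau, dy/dtau) = (-0.245090, 0.136214); Gamma_xxx = 0.000000, Gamma_xxy = 0.000000, Gamma_xyy = -0.564130, Gamma_yxx = 0.000000, Gamma_yxy = 0.354528, Gamma_yyy = 0.000000; k4 = (-0.245090, 0.136214, 0.010467, 0.023672)
  Y <- Y + (h/6)(k1 + 2k2 + 2k3 + k4): x = 0.3762, y = 0.5653, dx/dtau = -0.2451, dy/dtau = 0.1362


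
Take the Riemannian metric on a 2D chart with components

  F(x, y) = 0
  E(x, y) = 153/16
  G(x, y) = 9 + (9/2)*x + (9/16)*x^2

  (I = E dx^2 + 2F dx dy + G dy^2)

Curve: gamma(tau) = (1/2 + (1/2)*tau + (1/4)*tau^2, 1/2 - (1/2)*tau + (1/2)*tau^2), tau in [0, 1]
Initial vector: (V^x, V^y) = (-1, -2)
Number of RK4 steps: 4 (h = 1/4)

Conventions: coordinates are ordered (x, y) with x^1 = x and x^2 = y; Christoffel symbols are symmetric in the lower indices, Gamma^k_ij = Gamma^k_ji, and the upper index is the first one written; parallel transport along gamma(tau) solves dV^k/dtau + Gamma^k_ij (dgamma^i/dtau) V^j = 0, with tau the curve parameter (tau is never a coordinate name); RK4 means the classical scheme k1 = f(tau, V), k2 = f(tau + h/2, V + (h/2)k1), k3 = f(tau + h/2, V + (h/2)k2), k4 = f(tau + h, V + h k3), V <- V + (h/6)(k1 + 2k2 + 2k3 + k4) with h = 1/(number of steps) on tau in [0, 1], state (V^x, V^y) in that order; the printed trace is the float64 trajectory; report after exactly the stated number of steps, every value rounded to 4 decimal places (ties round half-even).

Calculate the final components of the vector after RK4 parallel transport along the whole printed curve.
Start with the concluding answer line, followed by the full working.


Answer: V^x = -1.0000, V^y = -1.7143

gamma'(tau) = (1/2 + (1/2)*tau, -1/2 + tau); f(tau, V)^k = -Gamma^k_ij(gamma(tau)) gamma'^i(tau) V^j; h = 1/4; intermediate values shown to 6 dp
curve data and Christoffel symbols at the stage parameters:
  tau = 0.000000: gamma = (0.500000, 0.500000), gamma' = (0.500000, -0.500000); Gamma_xxx = 0.000000, Gamma_xxy = 0.000000, Gamma_xyy = -0.264706, Gamma_yxx = 0.000000, Gamma_yxy = 0.222222, Gamma_yyy = 0.000000
  tau = 0.125000: gamma = (0.566406, 0.445312), gamma' = (0.562500, -0.375000); Gamma_xxx = 0.000000, Gamma_xxy = 0.000000, Gamma_xyy = -0.268612, Gamma_yxx = 0.000000, Gamma_yxy = 0.218991, Gamma_yyy = 0.000000
  tau = 0.250000: gamma = (0.640625, 0.406250), gamma' = (0.625000, -0.250000); Gamma_xxx = 0.000000, Gamma_xxy = 0.000000, Gamma_xyy = -0.272978, Gamma_yxx = 0.000000, Gamma_yxy = 0.215488, Gamma_yyy = 0.000000
  tau = 0.375000: gamma = (0.722656, 0.382812), gamma' = (0.687500, -0.125000); Gamma_xxx = 0.000000, Gamma_xxy = 0.000000, Gamma_xyy = -0.277803, Gamma_yxx = 0.000000, Gamma_yxy = 0.211745, Gamma_yyy = 0.000000
  tau = 0.500000: gamma = (0.812500, 0.375000), gamma' = (0.750000, 0.000000); Gamma_xxx = 0.000000, Gamma_xxy = 0.000000, Gamma_xyy = -0.283088, Gamma_yxx = 0.000000, Gamma_yxy = 0.207792, Gamma_yyy = 0.000000
  tau = 0.625000: gamma = (0.910156, 0.382812), gamma' = (0.812500, 0.125000); Gamma_xxx = 0.000000, Gamma_xxy = 0.000000, Gamma_xyy = -0.288833, Gamma_yxx = 0.000000, Gamma_yxy = 0.203660, Gamma_yyy = 0.000000
  tau = 0.750000: gamma = (1.015625, 0.406250), gamma' = (0.875000, 0.250000); Gamma_xxx = 0.000000, Gamma_xxy = 0.000000, Gamma_xyy = -0.295037, Gamma_yxx = 0.000000, Gamma_yxy = 0.199377, Gamma_yyy = 0.000000
  tau = 0.875000: gamma = (1.128906, 0.445312), gamma' = (0.937500, 0.375000); Gamma_xxx = 0.000000, Gamma_xxy = 0.000000, Gamma_xyy = -0.301700, Gamma_yxx = 0.000000, Gamma_yxy = 0.194973, Gamma_yyy = 0.000000
  tau = 1.000000: gamma = (1.250000, 0.500000), gamma' = (1.000000, 0.500000); Gamma_xxx = 0.000000, Gamma_xxy = 0.000000, Gamma_xyy = -0.308824, Gamma_yxx = 0.000000, Gamma_yxy = 0.190476, Gamma_yyy = 0.000000
step 0: V^x = -1.0000, V^y = -2.0000
step 1: k1 = (0.264706, 0.111111), k2 = (0.200060, 0.165249), k3 = (0.199378, 0.163752), k4 = (0.133695, 0.212660); V <- V + (h/6)(k1 + 2k2 + 2k3 + k4): V^x = -0.9501, V^y = -1.9591
step 2: k1 = (0.133697, 0.212666), k2 = (0.067107, 0.256619), k3 = (0.066916, 0.255599), k4 = (0.000000, 0.295355); V <- V + (h/6)(k1 + 2k2 + 2k3 + k4): V^x = -0.9334, V^y = -1.8952
step 3: k1 = (0.000000, 0.295362), k2 = (-0.067093, 0.331264), k3 = (-0.066931, 0.330735), k4 = (-0.133693, 0.363567); V <- V + (h/6)(k1 + 2k2 + 2k3 + k4): V^x = -0.9501, V^y = -1.8126
step 4: k1 = (-0.133697, 0.363578), k2 = (-0.199934, 0.393706), k3 = (-0.199507, 0.393623), k4 = (-0.264695, 0.421754); V <- V + (h/6)(k1 + 2k2 + 2k3 + k4): V^x = -1.0000, V^y = -1.7143


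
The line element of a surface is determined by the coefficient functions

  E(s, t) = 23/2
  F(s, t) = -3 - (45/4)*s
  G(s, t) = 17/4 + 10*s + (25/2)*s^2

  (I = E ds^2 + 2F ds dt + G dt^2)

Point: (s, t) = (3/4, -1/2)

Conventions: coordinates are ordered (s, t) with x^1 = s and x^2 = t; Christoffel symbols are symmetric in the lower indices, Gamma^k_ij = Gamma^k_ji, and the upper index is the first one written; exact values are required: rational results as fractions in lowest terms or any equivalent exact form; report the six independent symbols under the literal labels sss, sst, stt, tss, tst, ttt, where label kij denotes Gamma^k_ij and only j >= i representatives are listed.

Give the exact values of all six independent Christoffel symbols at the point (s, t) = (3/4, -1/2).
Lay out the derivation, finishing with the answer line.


E = 23/2, F = -183/16, G = 601/32 at the point
E_s = 0, E_t = 0, F_s = -45/4, F_t = 0, G_s = 115/4, G_t = 0
EG - F^2 = 21803/256;  g^inv = (256/21803) * [[601/32, 183/16], [183/16, 23/2]]
first-kind symbols [ij,l] = (1/2)(d_i g_jl + d_j g_il - d_l g_ij): [ss,s] = E_s/2 = 0, [ss,t] = F_s - E_t/2 = -45/4, [st,s] = E_t/2 = 0, [st,t] = G_s/2 = 115/8, [tt,s] = F_t - G_s/2 = -115/8, [tt,t] = G_t/2 = 0
Gamma^s_ij = (G*[ij,s] - F*[ij,t])/(EG - F^2), Gamma^t_ij = (E*[ij,t] - F*[ij,s])/(EG - F^2)

Answer: Gamma_sss = -32940/21803, Gamma_sst = 42090/21803, Gamma_stt = -69115/21803, Gamma_tss = -33120/21803, Gamma_tst = 42320/21803, Gamma_ttt = -42090/21803


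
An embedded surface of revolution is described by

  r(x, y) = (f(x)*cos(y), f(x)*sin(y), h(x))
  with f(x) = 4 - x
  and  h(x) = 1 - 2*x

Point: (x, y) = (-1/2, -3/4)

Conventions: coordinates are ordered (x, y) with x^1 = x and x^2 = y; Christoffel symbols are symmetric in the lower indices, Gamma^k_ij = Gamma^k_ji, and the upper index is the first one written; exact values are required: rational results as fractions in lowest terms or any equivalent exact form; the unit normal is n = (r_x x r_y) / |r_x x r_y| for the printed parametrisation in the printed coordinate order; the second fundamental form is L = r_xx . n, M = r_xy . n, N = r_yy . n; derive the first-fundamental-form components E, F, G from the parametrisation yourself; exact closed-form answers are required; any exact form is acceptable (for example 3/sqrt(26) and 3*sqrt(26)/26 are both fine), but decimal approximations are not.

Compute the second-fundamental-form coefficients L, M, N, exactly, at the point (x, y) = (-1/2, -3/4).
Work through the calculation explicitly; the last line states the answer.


f = 9/2, f' = -1, f'' = 0, h' = -2, h'' = 0
E = 5, F = 0, G = 81/4; answer radicand W^2 = 5
unnormalised second-form numerators: l = 0, m = 0, n = -9; L = l/sqrt(5), and similarly M = m/sqrt(W^2), N = n/sqrt(W^2)

Answer: L = 0, M = 0, N = -9*sqrt(5)/5


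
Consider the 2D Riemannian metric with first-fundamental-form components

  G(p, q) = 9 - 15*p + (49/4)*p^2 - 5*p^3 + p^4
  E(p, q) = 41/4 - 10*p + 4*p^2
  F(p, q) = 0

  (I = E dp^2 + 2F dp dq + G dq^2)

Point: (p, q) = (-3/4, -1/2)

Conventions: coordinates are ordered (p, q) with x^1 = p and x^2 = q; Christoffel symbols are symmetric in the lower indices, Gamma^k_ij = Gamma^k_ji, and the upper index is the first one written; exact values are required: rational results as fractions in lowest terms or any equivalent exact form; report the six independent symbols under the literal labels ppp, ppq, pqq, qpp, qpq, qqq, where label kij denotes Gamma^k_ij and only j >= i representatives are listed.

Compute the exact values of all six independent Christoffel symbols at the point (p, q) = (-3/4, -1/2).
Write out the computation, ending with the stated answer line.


E = 20, F = 0, G = 7569/256 at the point
E_p = -16, E_q = 0, F_p = 0, F_q = 0, G_p = -87/2, G_q = 0
EG - F^2 = 37845/64;  g^inv = (64/37845) * [[7569/256, 0], [0, 20]]
first-kind symbols [ij,l] = (1/2)(d_i g_jl + d_j g_il - d_l g_ij): [pp,p] = E_p/2 = -8, [pp,q] = F_p - E_q/2 = 0, [pq,p] = E_q/2 = 0, [pq,q] = G_p/2 = -87/4, [qq,p] = F_q - G_p/2 = 87/4, [qq,q] = G_q/2 = 0
Gamma^p_ij = (G*[ij,p] - F*[ij,q])/(EG - F^2), Gamma^q_ij = (E*[ij,q] - F*[ij,p])/(EG - F^2)

Answer: Gamma_ppp = -2/5, Gamma_ppq = 0, Gamma_pqq = 87/80, Gamma_qpp = 0, Gamma_qpq = -64/87, Gamma_qqq = 0


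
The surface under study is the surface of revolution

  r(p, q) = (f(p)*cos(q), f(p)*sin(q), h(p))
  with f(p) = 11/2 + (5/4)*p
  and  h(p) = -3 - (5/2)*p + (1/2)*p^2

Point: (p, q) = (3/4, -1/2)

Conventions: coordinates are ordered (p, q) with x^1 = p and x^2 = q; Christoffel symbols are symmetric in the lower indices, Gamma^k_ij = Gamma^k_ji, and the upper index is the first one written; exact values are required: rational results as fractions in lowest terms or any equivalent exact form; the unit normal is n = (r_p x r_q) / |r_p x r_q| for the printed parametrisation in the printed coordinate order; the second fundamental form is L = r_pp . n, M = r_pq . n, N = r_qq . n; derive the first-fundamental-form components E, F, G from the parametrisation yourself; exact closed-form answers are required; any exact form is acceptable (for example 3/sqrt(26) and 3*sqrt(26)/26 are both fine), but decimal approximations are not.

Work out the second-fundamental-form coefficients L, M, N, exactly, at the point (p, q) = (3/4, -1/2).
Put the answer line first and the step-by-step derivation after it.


Answer: L = 5*sqrt(74)/74, M = 0, N = -721*sqrt(74)/1184

f = 103/16, f' = 5/4, f'' = 0, h' = -7/4, h'' = 1
E = 37/8, F = 0, G = 10609/256; answer radicand W^2 = 37/8
unnormalised second-form numerators: l = 5/4, m = 0, n = -721/64; L = l/sqrt(37/8), and similarly M = m/sqrt(W^2), N = n/sqrt(W^2)


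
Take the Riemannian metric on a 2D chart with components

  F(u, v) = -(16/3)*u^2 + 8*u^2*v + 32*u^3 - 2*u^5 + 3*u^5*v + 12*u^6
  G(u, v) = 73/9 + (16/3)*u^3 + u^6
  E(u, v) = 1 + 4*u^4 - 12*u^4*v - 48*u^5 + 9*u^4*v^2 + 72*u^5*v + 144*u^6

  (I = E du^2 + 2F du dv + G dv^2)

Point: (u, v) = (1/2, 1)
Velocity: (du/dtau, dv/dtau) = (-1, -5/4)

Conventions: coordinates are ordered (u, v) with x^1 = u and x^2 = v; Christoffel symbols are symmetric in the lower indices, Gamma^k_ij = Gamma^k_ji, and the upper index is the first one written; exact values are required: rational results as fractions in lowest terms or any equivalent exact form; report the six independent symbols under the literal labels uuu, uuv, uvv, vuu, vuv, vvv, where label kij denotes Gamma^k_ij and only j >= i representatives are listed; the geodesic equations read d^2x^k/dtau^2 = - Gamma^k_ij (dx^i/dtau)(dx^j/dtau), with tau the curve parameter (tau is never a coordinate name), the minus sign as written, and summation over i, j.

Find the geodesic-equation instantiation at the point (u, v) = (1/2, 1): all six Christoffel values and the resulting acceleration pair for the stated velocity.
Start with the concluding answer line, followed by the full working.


Answer: Gamma_uuu = 10080/6829, Gamma_uuv = 756/6829, Gamma_uvv = 0, Gamma_vuu = 16080/6829, Gamma_vuv = 1206/6829, Gamma_vvv = 0; accelerations (d^2u/dtau^2, d^2v/dtau^2) = (-11970/6829, -19095/6829)

E = 65/16, F = 469/96, G = 5065/576 at the point
E_u = 35, E_v = 21/8, F_u = 1403/48, F_v = 67/32, G_u = 67/16, G_v = 0
EG - F^2 = 6829/576;  g^inv = (576/6829) * [[5065/576, -469/96], [-469/96, 65/16]]
first-kind symbols [ij,l] = (1/2)(d_i g_jl + d_j g_il - d_l g_ij): [uu,u] = E_u/2 = 35/2, [uu,v] = F_u - E_v/2 = 335/12, [uv,u] = E_v/2 = 21/16, [uv,v] = G_u/2 = 67/32, [vv,u] = F_v - G_u/2 = 0, [vv,v] = G_v/2 = 0
Gamma^u_ij = (G*[ij,u] - F*[ij,v])/(EG - F^2), Gamma^v_ij = (E*[ij,v] - F*[ij,u])/(EG - F^2)
Gamma_uuu = 10080/6829, Gamma_uuv = 756/6829, Gamma_uvv = 0, Gamma_vuu = 16080/6829, Gamma_vuv = 1206/6829, Gamma_vvv = 0
d^2u/dtau^2 = -(Gamma_uuu*(-1)^2 + 2*Gamma_uuv*(-1)*(-5/4) + Gamma_uvv*(-5/4)^2) = -11970/6829
d^2v/dtau^2 = -(Gamma_vuu*(-1)^2 + 2*Gamma_vuv*(-1)*(-5/4) + Gamma_vvv*(-5/4)^2) = -19095/6829


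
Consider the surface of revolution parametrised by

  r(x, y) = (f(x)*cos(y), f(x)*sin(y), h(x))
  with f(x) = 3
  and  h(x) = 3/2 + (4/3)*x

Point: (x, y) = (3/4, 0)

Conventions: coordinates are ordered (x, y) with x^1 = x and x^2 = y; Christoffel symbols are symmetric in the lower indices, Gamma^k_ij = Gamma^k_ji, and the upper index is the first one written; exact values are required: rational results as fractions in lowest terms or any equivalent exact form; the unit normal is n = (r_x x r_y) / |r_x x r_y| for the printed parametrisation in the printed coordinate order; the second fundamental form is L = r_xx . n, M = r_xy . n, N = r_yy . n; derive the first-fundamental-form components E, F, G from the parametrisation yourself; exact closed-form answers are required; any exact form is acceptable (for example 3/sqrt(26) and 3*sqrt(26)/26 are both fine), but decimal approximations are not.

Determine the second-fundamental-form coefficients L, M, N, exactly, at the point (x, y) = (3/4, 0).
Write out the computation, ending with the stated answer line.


f = 3, f' = 0, f'' = 0, h' = 4/3, h'' = 0
E = 16/9, F = 0, G = 9; answer radicand W^2 = 16/9
unnormalised second-form numerators: l = 0, m = 0, n = 4; L = l/sqrt(16/9), and similarly M = m/sqrt(W^2), N = n/sqrt(W^2)

Answer: L = 0, M = 0, N = 3


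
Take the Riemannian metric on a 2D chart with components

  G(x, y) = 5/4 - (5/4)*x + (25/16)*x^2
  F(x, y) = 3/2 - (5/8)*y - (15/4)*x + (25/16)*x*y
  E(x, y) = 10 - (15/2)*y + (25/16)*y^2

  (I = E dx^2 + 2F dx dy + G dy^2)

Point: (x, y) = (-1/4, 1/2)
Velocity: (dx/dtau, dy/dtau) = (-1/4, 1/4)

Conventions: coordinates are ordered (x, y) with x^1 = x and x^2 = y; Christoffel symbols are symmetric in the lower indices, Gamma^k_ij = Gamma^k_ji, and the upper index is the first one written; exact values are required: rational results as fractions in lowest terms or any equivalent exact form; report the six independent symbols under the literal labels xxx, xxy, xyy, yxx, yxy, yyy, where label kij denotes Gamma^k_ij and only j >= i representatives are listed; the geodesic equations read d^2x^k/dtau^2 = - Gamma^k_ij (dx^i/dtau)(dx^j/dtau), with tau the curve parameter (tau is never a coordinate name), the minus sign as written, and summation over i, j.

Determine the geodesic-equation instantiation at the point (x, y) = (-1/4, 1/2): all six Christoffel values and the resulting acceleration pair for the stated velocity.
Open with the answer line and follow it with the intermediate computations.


Answer: Gamma_xxx = 0, Gamma_xxy = -760/1869, Gamma_xyy = 0, Gamma_yxx = 0, Gamma_yxy = -260/1869, Gamma_yyy = 0; accelerations (d^2x/dtau^2, d^2y/dtau^2) = (-95/1869, -65/3738)

E = 425/64, F = 247/128, G = 425/256 at the point
E_x = 0, E_y = -95/16, F_x = -95/32, F_y = -65/64, G_x = -65/32, G_y = 0
EG - F^2 = 1869/256;  g^inv = (256/1869) * [[425/256, -247/128], [-247/128, 425/64]]
first-kind symbols [ij,l] = (1/2)(d_i g_jl + d_j g_il - d_l g_ij): [xx,x] = E_x/2 = 0, [xx,y] = F_x - E_y/2 = 0, [xy,x] = E_y/2 = -95/32, [xy,y] = G_x/2 = -65/64, [yy,x] = F_y - G_x/2 = 0, [yy,y] = G_y/2 = 0
Gamma^x_ij = (G*[ij,x] - F*[ij,y])/(EG - F^2), Gamma^y_ij = (E*[ij,y] - F*[ij,x])/(EG - F^2)
Gamma_xxx = 0, Gamma_xxy = -760/1869, Gamma_xyy = 0, Gamma_yxx = 0, Gamma_yxy = -260/1869, Gamma_yyy = 0
d^2x/dtau^2 = -(Gamma_xxx*(-1/4)^2 + 2*Gamma_xxy*(-1/4)*(1/4) + Gamma_xyy*(1/4)^2) = -95/1869
d^2y/dtau^2 = -(Gamma_yxx*(-1/4)^2 + 2*Gamma_yxy*(-1/4)*(1/4) + Gamma_yyy*(1/4)^2) = -65/3738


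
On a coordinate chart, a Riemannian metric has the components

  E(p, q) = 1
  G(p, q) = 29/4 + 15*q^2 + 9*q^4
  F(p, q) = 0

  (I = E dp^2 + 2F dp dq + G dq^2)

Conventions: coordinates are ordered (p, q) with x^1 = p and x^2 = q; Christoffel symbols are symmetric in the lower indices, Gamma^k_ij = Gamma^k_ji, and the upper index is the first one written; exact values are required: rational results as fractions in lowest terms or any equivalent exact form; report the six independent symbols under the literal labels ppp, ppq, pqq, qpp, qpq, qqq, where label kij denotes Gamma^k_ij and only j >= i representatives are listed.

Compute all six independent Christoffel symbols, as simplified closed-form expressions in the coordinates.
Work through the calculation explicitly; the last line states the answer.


E = 1; F = 0; G = 29/4 + 15*q^2 + 9*q^4
Gamma^k_ij = (1/2) g^{kl} (d_i g_jl + d_j g_il - d_l g_ij), with g^inv = (1/(EG-F^2)) [[G, -F], [-F, E]]
first partials: E_p = 0, E_q = 0, F_p = 0, F_q = 0, G_p = 0, G_q = 30*q + 36*q^3
D = EG - F^2 = 29/4 + 15*q^2 + 9*q^4
expanded: Gamma^p_pp = (G E_p - 2F F_p + F E_q)/(2D), Gamma^p_pq = (G E_q - F G_p)/(2D), Gamma^p_qq = (2G F_q - G G_p - F G_q)/(2D), Gamma^q_pp = (2E F_p - E E_q - F E_p)/(2D), Gamma^q_pq = (E G_p - F E_q)/(2D), Gamma^q_qq = (E G_q - 2F F_q + F G_p)/(2D); substitute and cancel common factors

Answer: Gamma_ppp = 0, Gamma_ppq = 0, Gamma_pqq = 0, Gamma_qpp = 0, Gamma_qpq = 0, Gamma_qqq = (72*q^3 + 60*q)/(36*q^4 + 60*q^2 + 29)
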